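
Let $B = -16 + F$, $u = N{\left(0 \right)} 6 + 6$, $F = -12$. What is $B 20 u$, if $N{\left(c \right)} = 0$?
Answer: $-3360$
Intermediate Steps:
$u = 6$ ($u = 0 \cdot 6 + 6 = 0 + 6 = 6$)
$B = -28$ ($B = -16 - 12 = -28$)
$B 20 u = \left(-28\right) 20 \cdot 6 = \left(-560\right) 6 = -3360$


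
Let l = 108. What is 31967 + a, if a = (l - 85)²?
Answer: 32496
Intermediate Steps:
a = 529 (a = (108 - 85)² = 23² = 529)
31967 + a = 31967 + 529 = 32496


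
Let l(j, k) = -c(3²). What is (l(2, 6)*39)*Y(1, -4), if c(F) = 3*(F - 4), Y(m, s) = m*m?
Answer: -585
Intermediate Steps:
Y(m, s) = m²
c(F) = -12 + 3*F (c(F) = 3*(-4 + F) = -12 + 3*F)
l(j, k) = -15 (l(j, k) = -(-12 + 3*3²) = -(-12 + 3*9) = -(-12 + 27) = -1*15 = -15)
(l(2, 6)*39)*Y(1, -4) = -15*39*1² = -585*1 = -585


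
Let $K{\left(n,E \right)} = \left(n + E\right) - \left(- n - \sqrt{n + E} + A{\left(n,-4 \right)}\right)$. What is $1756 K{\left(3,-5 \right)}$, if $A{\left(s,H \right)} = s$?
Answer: $-3512 + 1756 i \sqrt{2} \approx -3512.0 + 2483.4 i$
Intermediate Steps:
$K{\left(n,E \right)} = E + n + \sqrt{E + n}$ ($K{\left(n,E \right)} = \left(n + E\right) + \left(n - \left(n - \sqrt{n + E}\right)\right) = \left(E + n\right) + \left(n - \left(n - \sqrt{E + n}\right)\right) = \left(E + n\right) + \sqrt{E + n} = E + n + \sqrt{E + n}$)
$1756 K{\left(3,-5 \right)} = 1756 \left(-5 + 3 + \sqrt{-5 + 3}\right) = 1756 \left(-5 + 3 + \sqrt{-2}\right) = 1756 \left(-5 + 3 + i \sqrt{2}\right) = 1756 \left(-2 + i \sqrt{2}\right) = -3512 + 1756 i \sqrt{2}$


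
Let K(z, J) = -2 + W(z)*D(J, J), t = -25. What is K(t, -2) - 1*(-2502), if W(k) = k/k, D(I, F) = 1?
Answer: 2501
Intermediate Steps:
W(k) = 1
K(z, J) = -1 (K(z, J) = -2 + 1*1 = -2 + 1 = -1)
K(t, -2) - 1*(-2502) = -1 - 1*(-2502) = -1 + 2502 = 2501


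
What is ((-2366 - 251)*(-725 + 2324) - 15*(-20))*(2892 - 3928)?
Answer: 4334917188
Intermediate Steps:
((-2366 - 251)*(-725 + 2324) - 15*(-20))*(2892 - 3928) = (-2617*1599 + 300)*(-1036) = (-4184583 + 300)*(-1036) = -4184283*(-1036) = 4334917188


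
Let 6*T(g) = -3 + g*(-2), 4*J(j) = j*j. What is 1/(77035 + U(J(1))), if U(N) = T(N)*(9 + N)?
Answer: 48/3697421 ≈ 1.2982e-5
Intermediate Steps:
J(j) = j**2/4 (J(j) = (j*j)/4 = j**2/4)
T(g) = -1/2 - g/3 (T(g) = (-3 + g*(-2))/6 = (-3 - 2*g)/6 = -1/2 - g/3)
U(N) = (9 + N)*(-1/2 - N/3) (U(N) = (-1/2 - N/3)*(9 + N) = (9 + N)*(-1/2 - N/3))
1/(77035 + U(J(1))) = 1/(77035 - (3 + 2*((1/4)*1**2))*(9 + (1/4)*1**2)/6) = 1/(77035 - (3 + 2*((1/4)*1))*(9 + (1/4)*1)/6) = 1/(77035 - (3 + 2*(1/4))*(9 + 1/4)/6) = 1/(77035 - 1/6*(3 + 1/2)*37/4) = 1/(77035 - 1/6*7/2*37/4) = 1/(77035 - 259/48) = 1/(3697421/48) = 48/3697421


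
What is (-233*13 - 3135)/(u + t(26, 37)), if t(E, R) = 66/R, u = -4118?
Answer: 57017/38075 ≈ 1.4975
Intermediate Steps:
(-233*13 - 3135)/(u + t(26, 37)) = (-233*13 - 3135)/(-4118 + 66/37) = (-3029 - 3135)/(-4118 + 66*(1/37)) = -6164/(-4118 + 66/37) = -6164/(-152300/37) = -6164*(-37/152300) = 57017/38075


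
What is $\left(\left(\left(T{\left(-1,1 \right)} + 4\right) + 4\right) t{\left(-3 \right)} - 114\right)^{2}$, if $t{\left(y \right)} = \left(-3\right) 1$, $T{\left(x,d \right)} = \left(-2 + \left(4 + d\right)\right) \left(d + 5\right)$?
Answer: $36864$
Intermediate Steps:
$T{\left(x,d \right)} = \left(2 + d\right) \left(5 + d\right)$
$t{\left(y \right)} = -3$
$\left(\left(\left(T{\left(-1,1 \right)} + 4\right) + 4\right) t{\left(-3 \right)} - 114\right)^{2} = \left(\left(\left(\left(10 + 1^{2} + 7 \cdot 1\right) + 4\right) + 4\right) \left(-3\right) - 114\right)^{2} = \left(\left(\left(\left(10 + 1 + 7\right) + 4\right) + 4\right) \left(-3\right) - 114\right)^{2} = \left(\left(\left(18 + 4\right) + 4\right) \left(-3\right) - 114\right)^{2} = \left(\left(22 + 4\right) \left(-3\right) - 114\right)^{2} = \left(26 \left(-3\right) - 114\right)^{2} = \left(-78 - 114\right)^{2} = \left(-192\right)^{2} = 36864$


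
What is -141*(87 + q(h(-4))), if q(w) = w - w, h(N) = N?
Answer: -12267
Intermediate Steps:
q(w) = 0
-141*(87 + q(h(-4))) = -141*(87 + 0) = -141*87 = -12267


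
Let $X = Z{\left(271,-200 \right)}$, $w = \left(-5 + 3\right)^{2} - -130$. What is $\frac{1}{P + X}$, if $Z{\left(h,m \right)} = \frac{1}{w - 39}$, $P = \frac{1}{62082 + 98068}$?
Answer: $\frac{3042850}{32049} \approx 94.944$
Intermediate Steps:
$w = 134$ ($w = \left(-2\right)^{2} + 130 = 4 + 130 = 134$)
$P = \frac{1}{160150} \approx 6.2441 \cdot 10^{-6}$
$Z{\left(h,m \right)} = \frac{1}{95}$ ($Z{\left(h,m \right)} = \frac{1}{134 - 39} = \frac{1}{95}$)
$X = \frac{1}{95} \approx 0.010526$
$\frac{1}{P + X} = \frac{1}{\frac{1}{160150} + \frac{1}{95}} = \frac{1}{\frac{32049}{3042850}} = \frac{3042850}{32049}$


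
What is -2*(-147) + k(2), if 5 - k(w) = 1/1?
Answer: 298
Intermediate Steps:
k(w) = 4 (k(w) = 5 - 1/1 = 5 - 1*1 = 5 - 1 = 4)
-2*(-147) + k(2) = -2*(-147) + 4 = 294 + 4 = 298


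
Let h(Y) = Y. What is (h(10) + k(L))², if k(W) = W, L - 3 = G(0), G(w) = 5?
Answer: 324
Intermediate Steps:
L = 8 (L = 3 + 5 = 8)
(h(10) + k(L))² = (10 + 8)² = 18² = 324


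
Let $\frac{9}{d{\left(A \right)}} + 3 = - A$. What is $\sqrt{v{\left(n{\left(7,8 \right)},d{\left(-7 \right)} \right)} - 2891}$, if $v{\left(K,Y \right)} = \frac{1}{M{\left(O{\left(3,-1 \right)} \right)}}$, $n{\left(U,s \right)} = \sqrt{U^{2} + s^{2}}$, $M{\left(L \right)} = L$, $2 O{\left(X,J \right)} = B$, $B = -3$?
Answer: $\frac{5 i \sqrt{1041}}{3} \approx 53.774 i$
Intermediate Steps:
$O{\left(X,J \right)} = - \frac{3}{2}$ ($O{\left(X,J \right)} = \frac{1}{2} \left(-3\right) = - \frac{3}{2}$)
$d{\left(A \right)} = \frac{9}{-3 - A}$
$v{\left(K,Y \right)} = - \frac{2}{3}$ ($v{\left(K,Y \right)} = \frac{1}{- \frac{3}{2}} = - \frac{2}{3}$)
$\sqrt{v{\left(n{\left(7,8 \right)},d{\left(-7 \right)} \right)} - 2891} = \sqrt{- \frac{2}{3} - 2891} = \sqrt{- \frac{8675}{3}} = \frac{5 i \sqrt{1041}}{3}$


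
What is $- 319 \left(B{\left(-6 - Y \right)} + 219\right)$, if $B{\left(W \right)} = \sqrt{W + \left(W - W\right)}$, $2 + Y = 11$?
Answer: $-69861 - 319 i \sqrt{15} \approx -69861.0 - 1235.5 i$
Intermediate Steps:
$Y = 9$ ($Y = -2 + 11 = 9$)
$B{\left(W \right)} = \sqrt{W}$ ($B{\left(W \right)} = \sqrt{W + 0} = \sqrt{W}$)
$- 319 \left(B{\left(-6 - Y \right)} + 219\right) = - 319 \left(\sqrt{-6 - 9} + 219\right) = - 319 \left(\sqrt{-15} + 219\right) = - 319 \left(i \sqrt{15} + 219\right) = - 319 \left(219 + i \sqrt{15}\right) = -69861 - 319 i \sqrt{15}$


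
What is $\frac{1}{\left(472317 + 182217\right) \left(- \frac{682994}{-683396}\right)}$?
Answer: $\frac{170849}{111760698699} \approx 1.5287 \cdot 10^{-6}$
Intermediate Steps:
$\frac{1}{\left(472317 + 182217\right) \left(- \frac{682994}{-683396}\right)} = \frac{1}{654534 \left(\left(-682994\right) \left(- \frac{1}{683396}\right)\right)} = \frac{1}{654534 \cdot \frac{341497}{341698}} = \frac{1}{654534} \cdot \frac{341698}{341497} = \frac{170849}{111760698699}$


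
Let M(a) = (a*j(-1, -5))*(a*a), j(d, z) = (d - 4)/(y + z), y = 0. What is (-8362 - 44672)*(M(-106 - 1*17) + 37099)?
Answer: 96721712112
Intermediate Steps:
j(d, z) = (-4 + d)/z (j(d, z) = (d - 4)/(0 + z) = (-4 + d)/z)
M(a) = a³ (M(a) = (a*((-4 - 1)/(-5)))*(a*a) = (a*(-⅕*(-5)))*a² = (a*1)*a² = a*a² = a³)
(-8362 - 44672)*(M(-106 - 1*17) + 37099) = (-8362 - 44672)*((-106 - 1*17)³ + 37099) = -53034*((-106 - 17)³ + 37099) = -53034*((-123)³ + 37099) = -53034*(-1860867 + 37099) = -53034*(-1823768) = 96721712112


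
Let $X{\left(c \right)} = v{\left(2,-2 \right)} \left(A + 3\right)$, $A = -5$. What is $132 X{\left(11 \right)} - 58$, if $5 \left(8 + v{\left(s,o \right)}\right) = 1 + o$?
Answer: $\frac{10534}{5} \approx 2106.8$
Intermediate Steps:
$v{\left(s,o \right)} = - \frac{39}{5} + \frac{o}{5}$ ($v{\left(s,o \right)} = -8 + \frac{1 + o}{5} = -8 + \left(\frac{1}{5} + \frac{o}{5}\right) = - \frac{39}{5} + \frac{o}{5}$)
$X{\left(c \right)} = \frac{82}{5}$ ($X{\left(c \right)} = \left(- \frac{39}{5} + \frac{1}{5} \left(-2\right)\right) \left(-5 + 3\right) = \left(- \frac{39}{5} - \frac{2}{5}\right) \left(-2\right) = \left(- \frac{41}{5}\right) \left(-2\right) = \frac{82}{5}$)
$132 X{\left(11 \right)} - 58 = 132 \cdot \frac{82}{5} - 58 = \frac{10824}{5} - 58 = \frac{10534}{5}$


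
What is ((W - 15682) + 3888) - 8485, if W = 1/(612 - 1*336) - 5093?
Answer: -7002671/276 ≈ -25372.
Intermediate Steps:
W = -1405667/276 (W = 1/(612 - 336) - 5093 = 1/276 - 5093 = -1405667/276 ≈ -5093.0)
((W - 15682) + 3888) - 8485 = ((-1405667/276 - 15682) + 3888) - 8485 = (-5733899/276 + 3888) - 8485 = -4660811/276 - 8485 = -7002671/276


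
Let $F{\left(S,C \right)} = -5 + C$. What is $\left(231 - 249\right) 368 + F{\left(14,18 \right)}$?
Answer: $-6611$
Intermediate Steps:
$\left(231 - 249\right) 368 + F{\left(14,18 \right)} = \left(231 - 249\right) 368 + \left(-5 + 18\right) = \left(-18\right) 368 + 13 = -6624 + 13 = -6611$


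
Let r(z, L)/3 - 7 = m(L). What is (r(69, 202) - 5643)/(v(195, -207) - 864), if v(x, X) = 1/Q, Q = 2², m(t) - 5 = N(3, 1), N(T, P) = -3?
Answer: 22464/3455 ≈ 6.5019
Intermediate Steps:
m(t) = 2 (m(t) = 5 - 3 = 2)
r(z, L) = 27 (r(z, L) = 21 + 3*2 = 21 + 6 = 27)
Q = 4
v(x, X) = ¼ (v(x, X) = 1/4 = ¼)
(r(69, 202) - 5643)/(v(195, -207) - 864) = (27 - 5643)/(¼ - 864) = -5616/(-3455/4) = -5616*(-4/3455) = 22464/3455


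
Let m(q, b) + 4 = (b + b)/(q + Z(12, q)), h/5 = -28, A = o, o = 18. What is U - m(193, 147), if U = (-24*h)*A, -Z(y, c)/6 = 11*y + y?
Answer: 40585058/671 ≈ 60484.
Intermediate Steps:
A = 18
h = -140 (h = 5*(-28) = -140)
Z(y, c) = -72*y (Z(y, c) = -6*(11*y + y) = -72*y)
U = 60480 (U = -24*(-140)*18 = 3360*18 = 60480)
m(q, b) = -4 + 2*b/(-864 + q) (m(q, b) = -4 + (b + b)/(q - 72*12) = -4 + (2*b)/(q - 864) = -4 + (2*b)/(-864 + q) = -4 + 2*b/(-864 + q))
U - m(193, 147) = 60480 - 2*(1728 + 147 - 2*193)/(-864 + 193) = 60480 - 2*(1728 + 147 - 386)/(-671) = 60480 - 2*(-1)*1489/671 = 60480 - 1*(-2978/671) = 60480 + 2978/671 = 40585058/671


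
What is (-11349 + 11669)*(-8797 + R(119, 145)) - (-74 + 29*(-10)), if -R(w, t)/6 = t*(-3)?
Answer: -1979476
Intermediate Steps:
R(w, t) = 18*t (R(w, t) = -6*t*(-3) = -(-18)*t = 18*t)
(-11349 + 11669)*(-8797 + R(119, 145)) - (-74 + 29*(-10)) = (-11349 + 11669)*(-8797 + 18*145) - (-74 + 29*(-10)) = 320*(-8797 + 2610) - (-74 - 290) = 320*(-6187) - 1*(-364) = -1979840 + 364 = -1979476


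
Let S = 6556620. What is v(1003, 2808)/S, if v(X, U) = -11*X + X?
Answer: -1003/655662 ≈ -0.0015298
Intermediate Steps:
v(X, U) = -10*X
v(1003, 2808)/S = -10*1003/6556620 = -10030*1/6556620 = -1003/655662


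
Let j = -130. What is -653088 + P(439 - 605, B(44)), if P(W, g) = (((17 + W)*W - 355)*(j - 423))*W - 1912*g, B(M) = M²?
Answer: 2233588722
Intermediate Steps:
P(W, g) = -1912*g + W*(196315 - 553*W*(17 + W)) (P(W, g) = (((17 + W)*W - 355)*(-130 - 423))*W - 1912*g = ((W*(17 + W) - 355)*(-553))*W - 1912*g = ((-355 + W*(17 + W))*(-553))*W - 1912*g = (196315 - 553*W*(17 + W))*W - 1912*g = W*(196315 - 553*W*(17 + W)) - 1912*g = -1912*g + W*(196315 - 553*W*(17 + W)))
-653088 + P(439 - 605, B(44)) = -653088 + (-9401*(439 - 605)² - 1912*44² - 553*(439 - 605)³ + 196315*(439 - 605)) = -653088 + (-9401*(-166)² - 1912*1936 - 553*(-166)³ + 196315*(-166)) = -653088 + (-9401*27556 - 3701632 - 553*(-4574296) - 32588290) = -653088 + (-259053956 - 3701632 + 2529585688 - 32588290) = -653088 + 2234241810 = 2233588722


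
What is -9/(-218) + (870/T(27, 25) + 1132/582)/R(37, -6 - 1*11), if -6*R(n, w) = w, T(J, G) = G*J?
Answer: 6377191/5392230 ≈ 1.1827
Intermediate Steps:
R(n, w) = -w/6
-9/(-218) + (870/T(27, 25) + 1132/582)/R(37, -6 - 1*11) = -9/(-218) + (870/((25*27)) + 1132/582)/((-(-6 - 1*11)/6)) = -9*(-1/218) + (870/675 + 1132*(1/582))/((-(-6 - 11)/6)) = 9/218 + (870*(1/675) + 566/291)/((-1/6*(-17))) = 9/218 + (58/45 + 566/291)/(17/6) = 9/218 + (14116/4365)*(6/17) = 9/218 + 28232/24735 = 6377191/5392230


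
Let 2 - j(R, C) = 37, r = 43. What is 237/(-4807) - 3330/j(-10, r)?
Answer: 3199803/33649 ≈ 95.094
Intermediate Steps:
j(R, C) = -35 (j(R, C) = 2 - 1*37 = 2 - 37 = -35)
237/(-4807) - 3330/j(-10, r) = 237/(-4807) - 3330/(-35) = 237*(-1/4807) - 3330*(-1/35) = -237/4807 + 666/7 = 3199803/33649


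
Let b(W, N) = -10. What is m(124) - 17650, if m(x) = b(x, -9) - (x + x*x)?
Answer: -33160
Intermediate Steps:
m(x) = -10 - x - x² (m(x) = -10 - (x + x*x) = -10 - (x + x²) = -10 + (-x - x²) = -10 - x - x²)
m(124) - 17650 = (-10 - 1*124 - 1*124²) - 17650 = (-10 - 124 - 1*15376) - 17650 = (-10 - 124 - 15376) - 17650 = -15510 - 17650 = -33160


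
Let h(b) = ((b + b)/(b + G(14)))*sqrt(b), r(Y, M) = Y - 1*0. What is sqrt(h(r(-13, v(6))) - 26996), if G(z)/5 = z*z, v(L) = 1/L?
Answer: sqrt(-25243662644 - 25142*I*sqrt(13))/967 ≈ 0.00029501 - 164.3*I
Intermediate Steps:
r(Y, M) = Y (r(Y, M) = Y + 0 = Y)
G(z) = 5*z**2 (G(z) = 5*(z*z) = 5*z**2)
h(b) = 2*b**(3/2)/(980 + b) (h(b) = ((b + b)/(b + 5*14**2))*sqrt(b) = ((2*b)/(b + 5*196))*sqrt(b) = ((2*b)/(b + 980))*sqrt(b) = ((2*b)/(980 + b))*sqrt(b) = (2*b/(980 + b))*sqrt(b) = 2*b**(3/2)/(980 + b))
sqrt(h(r(-13, v(6))) - 26996) = sqrt(2*(-13)**(3/2)/(980 - 13) - 26996) = sqrt(2*(-13*I*sqrt(13))/967 - 26996) = sqrt(2*(-13*I*sqrt(13))*(1/967) - 26996) = sqrt(-26*I*sqrt(13)/967 - 26996) = sqrt(-26996 - 26*I*sqrt(13)/967)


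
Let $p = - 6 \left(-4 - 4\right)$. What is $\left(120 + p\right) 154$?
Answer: $25872$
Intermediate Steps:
$p = 48$ ($p = \left(-6\right) \left(-8\right) = 48$)
$\left(120 + p\right) 154 = \left(120 + 48\right) 154 = 168 \cdot 154 = 25872$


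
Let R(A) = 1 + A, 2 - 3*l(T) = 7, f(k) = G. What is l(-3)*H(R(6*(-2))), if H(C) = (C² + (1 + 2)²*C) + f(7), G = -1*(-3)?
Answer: -125/3 ≈ -41.667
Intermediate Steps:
G = 3
f(k) = 3
l(T) = -5/3 (l(T) = ⅔ - ⅓*7 = ⅔ - 7/3 = -5/3)
H(C) = 3 + C² + 9*C (H(C) = (C² + (1 + 2)²*C) + 3 = (C² + 3²*C) + 3 = (C² + 9*C) + 3 = 3 + C² + 9*C)
l(-3)*H(R(6*(-2))) = -5*(3 + (1 + 6*(-2))² + 9*(1 + 6*(-2)))/3 = -5*(3 + (1 - 12)² + 9*(1 - 12))/3 = -5*(3 + (-11)² + 9*(-11))/3 = -5*(3 + 121 - 99)/3 = -5/3*25 = -125/3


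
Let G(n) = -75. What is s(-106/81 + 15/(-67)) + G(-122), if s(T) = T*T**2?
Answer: -12563141802238/159837789483 ≈ -78.599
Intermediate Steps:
s(T) = T**3
s(-106/81 + 15/(-67)) + G(-122) = (-106/81 + 15/(-67))**3 - 75 = (-106*1/81 + 15*(-1/67))**3 - 75 = (-106/81 - 15/67)**3 - 75 = (-8317/5427)**3 - 75 = -575307591013/159837789483 - 75 = -12563141802238/159837789483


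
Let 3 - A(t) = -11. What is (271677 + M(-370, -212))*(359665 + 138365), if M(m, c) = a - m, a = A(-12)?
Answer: 135494539830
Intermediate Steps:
A(t) = 14 (A(t) = 3 - 1*(-11) = 3 + 11 = 14)
a = 14
M(m, c) = 14 - m
(271677 + M(-370, -212))*(359665 + 138365) = (271677 + (14 - 1*(-370)))*(359665 + 138365) = (271677 + (14 + 370))*498030 = (271677 + 384)*498030 = 272061*498030 = 135494539830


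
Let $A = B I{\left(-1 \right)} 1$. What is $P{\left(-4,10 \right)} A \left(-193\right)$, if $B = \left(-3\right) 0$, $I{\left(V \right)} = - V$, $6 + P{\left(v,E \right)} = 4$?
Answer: $0$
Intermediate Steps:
$P{\left(v,E \right)} = -2$ ($P{\left(v,E \right)} = -6 + 4 = -2$)
$B = 0$
$A = 0$ ($A = 0 \left(\left(-1\right) \left(-1\right)\right) 1 = 0 \cdot 1 \cdot 1 = 0 \cdot 1 = 0$)
$P{\left(-4,10 \right)} A \left(-193\right) = \left(-2\right) 0 \left(-193\right) = 0 \left(-193\right) = 0$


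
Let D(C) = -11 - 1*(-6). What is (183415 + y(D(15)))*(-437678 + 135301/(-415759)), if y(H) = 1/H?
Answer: -166878766246065822/2078795 ≈ -8.0277e+10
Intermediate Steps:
D(C) = -5 (D(C) = -11 + 6 = -5)
(183415 + y(D(15)))*(-437678 + 135301/(-415759)) = (183415 + 1/(-5))*(-437678 + 135301/(-415759)) = (183415 - 1/5)*(-437678 + 135301*(-1/415759)) = 917074*(-437678 - 135301/415759)/5 = (917074/5)*(-181968702903/415759) = -166878766246065822/2078795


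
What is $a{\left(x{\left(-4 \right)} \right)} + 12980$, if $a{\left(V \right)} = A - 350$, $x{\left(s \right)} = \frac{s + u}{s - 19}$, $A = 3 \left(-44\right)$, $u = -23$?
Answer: $12498$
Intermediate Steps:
$A = -132$
$x{\left(s \right)} = \frac{-23 + s}{-19 + s}$ ($x{\left(s \right)} = \frac{s - 23}{s - 19} = \frac{-23 + s}{-19 + s}$)
$a{\left(V \right)} = -482$ ($a{\left(V \right)} = -132 - 350 = -482$)
$a{\left(x{\left(-4 \right)} \right)} + 12980 = -482 + 12980 = 12498$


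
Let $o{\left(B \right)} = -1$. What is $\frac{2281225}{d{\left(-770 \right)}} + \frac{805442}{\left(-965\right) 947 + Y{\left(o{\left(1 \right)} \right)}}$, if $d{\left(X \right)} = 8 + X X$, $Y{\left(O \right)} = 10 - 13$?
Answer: $\frac{73052850487}{24628805412} \approx 2.9662$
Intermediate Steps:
$Y{\left(O \right)} = -3$ ($Y{\left(O \right)} = 10 - 13 = -3$)
$d{\left(X \right)} = 8 + X^{2}$
$\frac{2281225}{d{\left(-770 \right)}} + \frac{805442}{\left(-965\right) 947 + Y{\left(o{\left(1 \right)} \right)}} = \frac{2281225}{8 + \left(-770\right)^{2}} + \frac{805442}{\left(-965\right) 947 - 3} = \frac{2281225}{8 + 592900} + \frac{805442}{-913855 - 3} = \frac{2281225}{592908} + \frac{805442}{-913858} = 2281225 \cdot \frac{1}{592908} + 805442 \left(- \frac{1}{913858}\right) = \frac{2281225}{592908} - \frac{36611}{41539} = \frac{73052850487}{24628805412}$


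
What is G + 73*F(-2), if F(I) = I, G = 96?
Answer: -50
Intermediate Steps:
G + 73*F(-2) = 96 + 73*(-2) = 96 - 146 = -50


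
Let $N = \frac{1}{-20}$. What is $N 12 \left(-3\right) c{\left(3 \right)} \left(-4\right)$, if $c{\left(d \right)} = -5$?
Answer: $36$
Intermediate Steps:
$N = - \frac{1}{20} \approx -0.05$
$N 12 \left(-3\right) c{\left(3 \right)} \left(-4\right) = - \frac{12 \left(-3\right)}{20} \left(\left(-5\right) \left(-4\right)\right) = \left(- \frac{1}{20}\right) \left(-36\right) 20 = \frac{9}{5} \cdot 20 = 36$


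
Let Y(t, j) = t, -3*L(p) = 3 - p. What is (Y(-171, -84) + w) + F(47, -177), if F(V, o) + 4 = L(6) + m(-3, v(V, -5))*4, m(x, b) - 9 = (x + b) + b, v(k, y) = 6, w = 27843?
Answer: 27741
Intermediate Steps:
m(x, b) = 9 + x + 2*b (m(x, b) = 9 + ((x + b) + b) = 9 + ((b + x) + b) = 9 + (x + 2*b) = 9 + x + 2*b)
L(p) = -1 + p/3 (L(p) = -(3 - p)/3 = -1 + p/3)
F(V, o) = 69 (F(V, o) = -4 + ((-1 + (1/3)*6) + (9 - 3 + 2*6)*4) = -4 + ((-1 + 2) + (9 - 3 + 12)*4) = -4 + (1 + 18*4) = -4 + (1 + 72) = -4 + 73 = 69)
(Y(-171, -84) + w) + F(47, -177) = (-171 + 27843) + 69 = 27672 + 69 = 27741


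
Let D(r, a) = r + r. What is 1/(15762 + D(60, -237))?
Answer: 1/15882 ≈ 6.2964e-5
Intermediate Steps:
D(r, a) = 2*r
1/(15762 + D(60, -237)) = 1/(15762 + 2*60) = 1/(15762 + 120) = 1/15882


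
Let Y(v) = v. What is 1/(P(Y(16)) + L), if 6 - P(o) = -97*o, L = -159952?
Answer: -1/158394 ≈ -6.3134e-6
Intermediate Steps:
P(o) = 6 + 97*o (P(o) = 6 - (-97)*o = 6 + 97*o)
1/(P(Y(16)) + L) = 1/((6 + 97*16) - 159952) = 1/((6 + 1552) - 159952) = 1/(1558 - 159952) = 1/(-158394) = -1/158394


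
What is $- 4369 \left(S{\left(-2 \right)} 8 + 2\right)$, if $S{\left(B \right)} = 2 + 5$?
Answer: $-253402$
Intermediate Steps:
$S{\left(B \right)} = 7$
$- 4369 \left(S{\left(-2 \right)} 8 + 2\right) = - 4369 \left(7 \cdot 8 + 2\right) = - 4369 \left(56 + 2\right) = \left(-4369\right) 58 = -253402$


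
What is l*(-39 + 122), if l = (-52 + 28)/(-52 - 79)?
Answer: 1992/131 ≈ 15.206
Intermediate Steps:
l = 24/131 (l = -24/(-131) = -24*(-1/131) = 24/131 ≈ 0.18321)
l*(-39 + 122) = 24*(-39 + 122)/131 = (24/131)*83 = 1992/131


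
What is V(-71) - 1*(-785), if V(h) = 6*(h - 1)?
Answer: 353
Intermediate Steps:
V(h) = -6 + 6*h (V(h) = 6*(-1 + h) = -6 + 6*h)
V(-71) - 1*(-785) = (-6 + 6*(-71)) - 1*(-785) = (-6 - 426) + 785 = -432 + 785 = 353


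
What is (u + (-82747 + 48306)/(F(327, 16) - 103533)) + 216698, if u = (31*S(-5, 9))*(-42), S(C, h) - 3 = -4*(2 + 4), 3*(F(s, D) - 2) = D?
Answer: 75793314403/310577 ≈ 2.4404e+5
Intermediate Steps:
F(s, D) = 2 + D/3
S(C, h) = -21 (S(C, h) = 3 - 4*(2 + 4) = 3 - 4*6 = 3 - 24 = -21)
u = 27342 (u = (31*(-21))*(-42) = -651*(-42) = 27342)
(u + (-82747 + 48306)/(F(327, 16) - 103533)) + 216698 = (27342 + (-82747 + 48306)/((2 + (⅓)*16) - 103533)) + 216698 = (27342 - 34441/((2 + 16/3) - 103533)) + 216698 = (27342 - 34441/(22/3 - 103533)) + 216698 = (27342 - 34441/(-310577/3)) + 216698 = (27342 - 34441*(-3/310577)) + 216698 = (27342 + 103323/310577) + 216698 = 8491899657/310577 + 216698 = 75793314403/310577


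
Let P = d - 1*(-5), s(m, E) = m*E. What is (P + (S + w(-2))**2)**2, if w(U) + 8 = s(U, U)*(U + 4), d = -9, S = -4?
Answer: 144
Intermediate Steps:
s(m, E) = E*m
w(U) = -8 + U**2*(4 + U) (w(U) = -8 + (U*U)*(U + 4) = -8 + U**2*(4 + U))
P = -4 (P = -9 - 1*(-5) = -9 + 5 = -4)
(P + (S + w(-2))**2)**2 = (-4 + (-4 + (-8 + (-2)**3 + 4*(-2)**2))**2)**2 = (-4 + (-4 + (-8 - 8 + 4*4))**2)**2 = (-4 + (-4 + (-8 - 8 + 16))**2)**2 = (-4 + (-4 + 0)**2)**2 = (-4 + (-4)**2)**2 = (-4 + 16)**2 = 12**2 = 144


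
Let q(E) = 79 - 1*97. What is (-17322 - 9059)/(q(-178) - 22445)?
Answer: 26381/22463 ≈ 1.1744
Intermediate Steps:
q(E) = -18 (q(E) = 79 - 97 = -18)
(-17322 - 9059)/(q(-178) - 22445) = (-17322 - 9059)/(-18 - 22445) = -26381/(-22463) = -26381*(-1/22463) = 26381/22463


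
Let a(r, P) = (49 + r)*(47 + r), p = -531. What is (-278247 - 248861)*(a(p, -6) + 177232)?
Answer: -216388376160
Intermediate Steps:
a(r, P) = (47 + r)*(49 + r)
(-278247 - 248861)*(a(p, -6) + 177232) = (-278247 - 248861)*((2303 + (-531)² + 96*(-531)) + 177232) = -527108*((2303 + 281961 - 50976) + 177232) = -527108*(233288 + 177232) = -527108*410520 = -216388376160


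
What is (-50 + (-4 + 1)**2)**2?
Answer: 1681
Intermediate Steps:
(-50 + (-4 + 1)**2)**2 = (-50 + (-3)**2)**2 = (-50 + 9)**2 = (-41)**2 = 1681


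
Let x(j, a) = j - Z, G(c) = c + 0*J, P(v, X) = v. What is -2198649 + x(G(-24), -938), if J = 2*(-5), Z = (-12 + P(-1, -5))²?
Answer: -2198842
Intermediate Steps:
Z = 169 (Z = (-12 - 1)² = (-13)² = 169)
J = -10
G(c) = c (G(c) = c + 0*(-10) = c + 0 = c)
x(j, a) = -169 + j (x(j, a) = j - 1*169 = j - 169 = -169 + j)
-2198649 + x(G(-24), -938) = -2198649 + (-169 - 24) = -2198649 - 193 = -2198842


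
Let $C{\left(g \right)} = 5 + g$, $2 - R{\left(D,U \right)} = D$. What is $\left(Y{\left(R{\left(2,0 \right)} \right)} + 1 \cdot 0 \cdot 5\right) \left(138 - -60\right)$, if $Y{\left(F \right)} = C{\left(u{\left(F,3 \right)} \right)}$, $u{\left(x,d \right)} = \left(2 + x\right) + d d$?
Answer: $3168$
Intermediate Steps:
$R{\left(D,U \right)} = 2 - D$
$u{\left(x,d \right)} = 2 + x + d^{2}$ ($u{\left(x,d \right)} = \left(2 + x\right) + d^{2} = 2 + x + d^{2}$)
$Y{\left(F \right)} = 16 + F$ ($Y{\left(F \right)} = 5 + \left(2 + F + 3^{2}\right) = 5 + \left(2 + F + 9\right) = 5 + \left(11 + F\right) = 16 + F$)
$\left(Y{\left(R{\left(2,0 \right)} \right)} + 1 \cdot 0 \cdot 5\right) \left(138 - -60\right) = \left(\left(16 + \left(2 - 2\right)\right) + 1 \cdot 0 \cdot 5\right) \left(138 - -60\right) = \left(\left(16 + \left(2 - 2\right)\right) + 0 \cdot 5\right) \left(138 + 60\right) = \left(\left(16 + 0\right) + 0\right) 198 = \left(16 + 0\right) 198 = 16 \cdot 198 = 3168$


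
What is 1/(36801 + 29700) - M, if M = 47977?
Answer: -3190518476/66501 ≈ -47977.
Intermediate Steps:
1/(36801 + 29700) - M = 1/(36801 + 29700) - 1*47977 = 1/66501 - 47977 = -3190518476/66501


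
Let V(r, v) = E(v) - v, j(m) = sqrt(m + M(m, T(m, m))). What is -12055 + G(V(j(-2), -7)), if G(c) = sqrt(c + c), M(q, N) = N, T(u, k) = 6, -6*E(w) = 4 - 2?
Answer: -12055 + 2*sqrt(30)/3 ≈ -12051.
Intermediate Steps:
E(w) = -1/3 (E(w) = -(4 - 2)/6 = -1/6*2 = -1/3)
j(m) = sqrt(6 + m) (j(m) = sqrt(m + 6) = sqrt(6 + m))
V(r, v) = -1/3 - v
G(c) = sqrt(2)*sqrt(c) (G(c) = sqrt(2*c) = sqrt(2)*sqrt(c))
-12055 + G(V(j(-2), -7)) = -12055 + sqrt(2)*sqrt(-1/3 - 1*(-7)) = -12055 + sqrt(2)*sqrt(-1/3 + 7) = -12055 + sqrt(2)*sqrt(20/3) = -12055 + sqrt(2)*(2*sqrt(15)/3) = -12055 + 2*sqrt(30)/3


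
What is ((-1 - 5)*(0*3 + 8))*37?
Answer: -1776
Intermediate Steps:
((-1 - 5)*(0*3 + 8))*37 = -6*(0 + 8)*37 = -6*8*37 = -48*37 = -1776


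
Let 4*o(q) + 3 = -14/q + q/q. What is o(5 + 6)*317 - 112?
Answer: -4085/11 ≈ -371.36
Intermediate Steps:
o(q) = -1/2 - 7/(2*q) (o(q) = -3/4 + (-14/q + q/q)/4 = -3/4 + (-14/q + 1)/4 = -3/4 + (1 - 14/q)/4 = -3/4 + (1/4 - 7/(2*q)) = -1/2 - 7/(2*q))
o(5 + 6)*317 - 112 = ((-7 - (5 + 6))/(2*(5 + 6)))*317 - 112 = ((1/2)*(-7 - 1*11)/11)*317 - 112 = ((1/2)*(1/11)*(-7 - 11))*317 - 112 = ((1/2)*(1/11)*(-18))*317 - 112 = -9/11*317 - 112 = -2853/11 - 112 = -4085/11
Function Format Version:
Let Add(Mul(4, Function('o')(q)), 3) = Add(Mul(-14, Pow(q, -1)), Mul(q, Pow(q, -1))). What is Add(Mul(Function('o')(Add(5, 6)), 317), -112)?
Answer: Rational(-4085, 11) ≈ -371.36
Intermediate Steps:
Function('o')(q) = Add(Rational(-1, 2), Mul(Rational(-7, 2), Pow(q, -1))) (Function('o')(q) = Add(Rational(-3, 4), Mul(Rational(1, 4), Add(Mul(-14, Pow(q, -1)), Mul(q, Pow(q, -1))))) = Add(Rational(-3, 4), Mul(Rational(1, 4), Add(Mul(-14, Pow(q, -1)), 1))) = Add(Rational(-3, 4), Mul(Rational(1, 4), Add(1, Mul(-14, Pow(q, -1))))) = Add(Rational(-3, 4), Add(Rational(1, 4), Mul(Rational(-7, 2), Pow(q, -1)))) = Add(Rational(-1, 2), Mul(Rational(-7, 2), Pow(q, -1))))
Add(Mul(Function('o')(Add(5, 6)), 317), -112) = Add(Mul(Mul(Rational(1, 2), Pow(Add(5, 6), -1), Add(-7, Mul(-1, Add(5, 6)))), 317), -112) = Add(Mul(Mul(Rational(1, 2), Pow(11, -1), Add(-7, Mul(-1, 11))), 317), -112) = Add(Mul(Mul(Rational(1, 2), Rational(1, 11), Add(-7, -11)), 317), -112) = Add(Mul(Mul(Rational(1, 2), Rational(1, 11), -18), 317), -112) = Add(Mul(Rational(-9, 11), 317), -112) = Add(Rational(-2853, 11), -112) = Rational(-4085, 11)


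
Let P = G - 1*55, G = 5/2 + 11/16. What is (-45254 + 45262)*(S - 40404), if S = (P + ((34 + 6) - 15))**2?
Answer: -10159383/32 ≈ -3.1748e+5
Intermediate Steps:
G = 51/16 (G = 5*(1/2) + 11*(1/16) = 5/2 + 11/16 = 51/16 ≈ 3.1875)
P = -829/16 (P = 51/16 - 1*55 = 51/16 - 55 = -829/16 ≈ -51.813)
S = 184041/256 (S = (-829/16 + ((34 + 6) - 15))**2 = (-829/16 + (40 - 15))**2 = (-829/16 + 25)**2 = (-429/16)**2 = 184041/256 ≈ 718.91)
(-45254 + 45262)*(S - 40404) = (-45254 + 45262)*(184041/256 - 40404) = 8*(-10159383/256) = -10159383/32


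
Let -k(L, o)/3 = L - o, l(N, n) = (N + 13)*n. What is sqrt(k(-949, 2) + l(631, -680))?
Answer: I*sqrt(435067) ≈ 659.6*I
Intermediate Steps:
l(N, n) = n*(13 + N) (l(N, n) = (13 + N)*n = n*(13 + N))
k(L, o) = -3*L + 3*o (k(L, o) = -3*(L - o) = -3*L + 3*o)
sqrt(k(-949, 2) + l(631, -680)) = sqrt((-3*(-949) + 3*2) - 680*(13 + 631)) = sqrt((2847 + 6) - 680*644) = sqrt(2853 - 437920) = sqrt(-435067) = I*sqrt(435067)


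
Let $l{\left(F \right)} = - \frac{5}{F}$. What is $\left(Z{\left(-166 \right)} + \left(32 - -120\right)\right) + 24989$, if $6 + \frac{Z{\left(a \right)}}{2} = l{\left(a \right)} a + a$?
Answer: $24787$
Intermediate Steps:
$Z{\left(a \right)} = -22 + 2 a$ ($Z{\left(a \right)} = -12 + 2 \left(- \frac{5}{a} a + a\right) = -12 + 2 \left(-5 + a\right) = -12 + \left(-10 + 2 a\right) = -22 + 2 a$)
$\left(Z{\left(-166 \right)} + \left(32 - -120\right)\right) + 24989 = \left(\left(-22 + 2 \left(-166\right)\right) + \left(32 - -120\right)\right) + 24989 = \left(\left(-22 - 332\right) + \left(32 + 120\right)\right) + 24989 = \left(-354 + 152\right) + 24989 = -202 + 24989 = 24787$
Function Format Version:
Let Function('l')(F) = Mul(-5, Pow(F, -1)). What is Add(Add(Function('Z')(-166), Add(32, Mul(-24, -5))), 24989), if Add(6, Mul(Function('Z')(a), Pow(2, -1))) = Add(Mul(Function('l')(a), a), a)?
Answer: 24787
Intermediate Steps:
Function('Z')(a) = Add(-22, Mul(2, a)) (Function('Z')(a) = Add(-12, Mul(2, Add(Mul(Mul(-5, Pow(a, -1)), a), a))) = Add(-12, Mul(2, Add(-5, a))) = Add(-12, Add(-10, Mul(2, a))) = Add(-22, Mul(2, a)))
Add(Add(Function('Z')(-166), Add(32, Mul(-24, -5))), 24989) = Add(Add(Add(-22, Mul(2, -166)), Add(32, Mul(-24, -5))), 24989) = Add(Add(Add(-22, -332), Add(32, 120)), 24989) = Add(Add(-354, 152), 24989) = Add(-202, 24989) = 24787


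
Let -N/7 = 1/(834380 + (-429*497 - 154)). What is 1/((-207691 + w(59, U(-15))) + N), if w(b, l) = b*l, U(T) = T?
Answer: -621013/129528407495 ≈ -4.7944e-6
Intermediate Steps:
N = -7/621013 (N = -7/(834380 + (-429*497 - 154)) = -7/(834380 + (-213213 - 154)) = -7/(834380 - 213367) = -7/621013 ≈ -1.1272e-5)
1/((-207691 + w(59, U(-15))) + N) = 1/((-207691 + 59*(-15)) - 7/621013) = 1/((-207691 - 885) - 7/621013) = 1/(-208576 - 7/621013) = 1/(-129528407495/621013) = -621013/129528407495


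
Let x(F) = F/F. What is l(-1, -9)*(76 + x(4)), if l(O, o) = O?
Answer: -77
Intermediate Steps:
x(F) = 1
l(-1, -9)*(76 + x(4)) = -(76 + 1) = -1*77 = -77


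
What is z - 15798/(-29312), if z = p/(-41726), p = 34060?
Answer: -84794843/305768128 ≈ -0.27732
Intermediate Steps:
z = -17030/20863 (z = 34060/(-41726) = 34060*(-1/41726) = -17030/20863 ≈ -0.81628)
z - 15798/(-29312) = -17030/20863 - 15798/(-29312) = -17030/20863 - 15798*(-1/29312) = -17030/20863 + 7899/14656 = -84794843/305768128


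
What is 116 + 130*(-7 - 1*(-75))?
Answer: 8956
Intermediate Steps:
116 + 130*(-7 - 1*(-75)) = 116 + 130*(-7 + 75) = 116 + 130*68 = 116 + 8840 = 8956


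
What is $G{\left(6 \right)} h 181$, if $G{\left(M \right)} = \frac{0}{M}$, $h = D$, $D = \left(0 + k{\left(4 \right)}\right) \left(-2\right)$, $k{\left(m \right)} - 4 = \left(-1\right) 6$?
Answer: $0$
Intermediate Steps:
$k{\left(m \right)} = -2$ ($k{\left(m \right)} = 4 - 6 = -2$)
$D = 4$ ($D = \left(0 - 2\right) \left(-2\right) = \left(-2\right) \left(-2\right) = 4$)
$h = 4$
$G{\left(M \right)} = 0$
$G{\left(6 \right)} h 181 = 0 \cdot 4 \cdot 181 = 0 \cdot 181 = 0$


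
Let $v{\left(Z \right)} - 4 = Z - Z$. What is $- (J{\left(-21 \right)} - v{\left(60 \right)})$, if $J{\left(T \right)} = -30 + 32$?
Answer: $2$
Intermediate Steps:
$J{\left(T \right)} = 2$
$v{\left(Z \right)} = 4$ ($v{\left(Z \right)} = 4 + \left(Z - Z\right) = 4 + 0 = 4$)
$- (J{\left(-21 \right)} - v{\left(60 \right)}) = - (2 - 4) = \left(-1\right) \left(-2\right) = 2$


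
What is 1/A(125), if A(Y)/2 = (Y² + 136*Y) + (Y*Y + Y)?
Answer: 1/96750 ≈ 1.0336e-5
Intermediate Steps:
A(Y) = 4*Y² + 274*Y (A(Y) = 2*((Y² + 136*Y) + (Y*Y + Y)) = 2*((Y² + 136*Y) + (Y² + Y)) = 2*((Y² + 136*Y) + (Y + Y²)) = 2*(2*Y² + 137*Y) = 4*Y² + 274*Y)
1/A(125) = 1/(2*125*(137 + 2*125)) = 1/(2*125*(137 + 250)) = 1/(2*125*387) = 1/96750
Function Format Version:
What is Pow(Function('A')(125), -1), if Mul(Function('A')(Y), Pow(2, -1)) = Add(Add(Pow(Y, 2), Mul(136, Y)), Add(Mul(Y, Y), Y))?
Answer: Rational(1, 96750) ≈ 1.0336e-5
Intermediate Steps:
Function('A')(Y) = Add(Mul(4, Pow(Y, 2)), Mul(274, Y)) (Function('A')(Y) = Mul(2, Add(Add(Pow(Y, 2), Mul(136, Y)), Add(Mul(Y, Y), Y))) = Mul(2, Add(Add(Pow(Y, 2), Mul(136, Y)), Add(Pow(Y, 2), Y))) = Mul(2, Add(Add(Pow(Y, 2), Mul(136, Y)), Add(Y, Pow(Y, 2)))) = Mul(2, Add(Mul(2, Pow(Y, 2)), Mul(137, Y))) = Add(Mul(4, Pow(Y, 2)), Mul(274, Y)))
Pow(Function('A')(125), -1) = Pow(Mul(2, 125, Add(137, Mul(2, 125))), -1) = Pow(Mul(2, 125, Add(137, 250)), -1) = Pow(Mul(2, 125, 387), -1) = Pow(96750, -1) = Rational(1, 96750)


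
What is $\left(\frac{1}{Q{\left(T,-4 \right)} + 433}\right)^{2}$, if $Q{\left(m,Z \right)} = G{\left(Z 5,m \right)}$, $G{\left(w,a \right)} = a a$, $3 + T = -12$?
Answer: $\frac{1}{432964} \approx 2.3097 \cdot 10^{-6}$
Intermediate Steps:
$T = -15$ ($T = -3 - 12 = -15$)
$G{\left(w,a \right)} = a^{2}$
$Q{\left(m,Z \right)} = m^{2}$
$\left(\frac{1}{Q{\left(T,-4 \right)} + 433}\right)^{2} = \left(\frac{1}{\left(-15\right)^{2} + 433}\right)^{2} = \left(\frac{1}{225 + 433}\right)^{2} = \left(\frac{1}{658}\right)^{2} = \frac{1}{432964}$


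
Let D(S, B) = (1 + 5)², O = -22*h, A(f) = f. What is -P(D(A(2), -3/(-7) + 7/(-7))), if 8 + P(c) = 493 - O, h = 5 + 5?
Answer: -705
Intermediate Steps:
h = 10
O = -220 (O = -22*10 = -220)
D(S, B) = 36 (D(S, B) = 6² = 36)
P(c) = 705 (P(c) = -8 + (493 - 1*(-220)) = -8 + (493 + 220) = -8 + 713 = 705)
-P(D(A(2), -3/(-7) + 7/(-7))) = -1*705 = -705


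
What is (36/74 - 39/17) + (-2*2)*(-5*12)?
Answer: 149823/629 ≈ 238.19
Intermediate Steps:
(36/74 - 39/17) + (-2*2)*(-5*12) = (36*(1/74) - 39*1/17) - 4*(-60) = (18/37 - 39/17) + 240 = -1137/629 + 240 = 149823/629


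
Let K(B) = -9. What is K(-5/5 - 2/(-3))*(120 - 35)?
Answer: -765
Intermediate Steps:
K(-5/5 - 2/(-3))*(120 - 35) = -9*(120 - 35) = -9*85 = -765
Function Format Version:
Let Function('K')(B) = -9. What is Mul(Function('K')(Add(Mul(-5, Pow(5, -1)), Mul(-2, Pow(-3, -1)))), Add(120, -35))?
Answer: -765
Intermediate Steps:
Mul(Function('K')(Add(Mul(-5, Pow(5, -1)), Mul(-2, Pow(-3, -1)))), Add(120, -35)) = Mul(-9, Add(120, -35)) = Mul(-9, 85) = -765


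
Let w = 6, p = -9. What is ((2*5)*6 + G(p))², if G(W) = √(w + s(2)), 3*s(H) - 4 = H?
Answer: 3608 + 240*√2 ≈ 3947.4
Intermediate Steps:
s(H) = 4/3 + H/3
G(W) = 2*√2 (G(W) = √(6 + (4/3 + (⅓)*2)) = √(6 + (4/3 + ⅔)) = √(6 + 2) = √8 = 2*√2)
((2*5)*6 + G(p))² = ((2*5)*6 + 2*√2)² = (10*6 + 2*√2)² = (60 + 2*√2)²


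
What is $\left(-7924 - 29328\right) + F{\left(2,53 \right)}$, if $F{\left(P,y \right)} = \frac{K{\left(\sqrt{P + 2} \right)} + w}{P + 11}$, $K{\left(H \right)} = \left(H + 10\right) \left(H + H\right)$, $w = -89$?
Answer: $- \frac{484317}{13} \approx -37255.0$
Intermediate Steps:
$K{\left(H \right)} = 2 H \left(10 + H\right)$ ($K{\left(H \right)} = \left(10 + H\right) 2 H = 2 H \left(10 + H\right)$)
$F{\left(P,y \right)} = \frac{-89 + 2 \sqrt{2 + P} \left(10 + \sqrt{2 + P}\right)}{11 + P}$ ($F{\left(P,y \right)} = \frac{2 \sqrt{P + 2} \left(10 + \sqrt{P + 2}\right) - 89}{P + 11} = \frac{2 \sqrt{2 + P} \left(10 + \sqrt{2 + P}\right) - 89}{11 + P} = \frac{-89 + 2 \sqrt{2 + P} \left(10 + \sqrt{2 + P}\right)}{11 + P}$)
$\left(-7924 - 29328\right) + F{\left(2,53 \right)} = \left(-7924 - 29328\right) + \frac{-85 + 2 \cdot 2 + 20 \sqrt{2 + 2}}{11 + 2} = \left(-7924 - 29328\right) + \frac{-85 + 4 + 20 \sqrt{4}}{13} = -37252 + \frac{-85 + 4 + 20 \cdot 2}{13} = -37252 + \frac{-85 + 4 + 40}{13} = -37252 + \frac{1}{13} \left(-41\right) = -37252 - \frac{41}{13} = - \frac{484317}{13}$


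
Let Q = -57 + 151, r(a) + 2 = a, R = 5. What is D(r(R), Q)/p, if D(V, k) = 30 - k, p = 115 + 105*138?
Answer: -64/14605 ≈ -0.0043821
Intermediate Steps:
r(a) = -2 + a
Q = 94
p = 14605 (p = 115 + 14490 = 14605)
D(r(R), Q)/p = (30 - 1*94)/14605 = (30 - 94)*(1/14605) = -64*1/14605 = -64/14605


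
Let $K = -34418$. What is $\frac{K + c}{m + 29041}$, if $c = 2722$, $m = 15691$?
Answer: $- \frac{7924}{11183} \approx -0.70858$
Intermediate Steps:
$\frac{K + c}{m + 29041} = \frac{-34418 + 2722}{15691 + 29041} = - \frac{31696}{44732} = \left(-31696\right) \frac{1}{44732} = - \frac{7924}{11183}$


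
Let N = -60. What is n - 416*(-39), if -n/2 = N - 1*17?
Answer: 16378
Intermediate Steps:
n = 154 (n = -2*(-60 - 1*17) = -2*(-60 - 17) = -2*(-77) = 154)
n - 416*(-39) = 154 - 416*(-39) = 154 + 16224 = 16378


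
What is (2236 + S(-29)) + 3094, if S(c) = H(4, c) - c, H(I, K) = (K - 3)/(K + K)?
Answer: 155427/29 ≈ 5359.6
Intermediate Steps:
H(I, K) = (-3 + K)/(2*K) (H(I, K) = (-3 + K)/((2*K)) = (-3 + K)*(1/(2*K)) = (-3 + K)/(2*K))
S(c) = -c + (-3 + c)/(2*c) (S(c) = (-3 + c)/(2*c) - c = -c + (-3 + c)/(2*c))
(2236 + S(-29)) + 3094 = (2236 + (1/2 - 1*(-29) - 3/2/(-29))) + 3094 = (2236 + (1/2 + 29 - 3/2*(-1/29))) + 3094 = (2236 + (1/2 + 29 + 3/58)) + 3094 = (2236 + 857/29) + 3094 = 65701/29 + 3094 = 155427/29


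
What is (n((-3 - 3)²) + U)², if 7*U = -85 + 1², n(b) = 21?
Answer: 81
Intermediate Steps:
U = -12 (U = (-85 + 1²)/7 = (-85 + 1)/7 = (⅐)*(-84) = -12)
(n((-3 - 3)²) + U)² = (21 - 12)² = 9² = 81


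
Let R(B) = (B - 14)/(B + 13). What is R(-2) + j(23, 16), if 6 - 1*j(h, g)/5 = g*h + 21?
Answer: -21081/11 ≈ -1916.5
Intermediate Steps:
j(h, g) = -75 - 5*g*h (j(h, g) = 30 - 5*(g*h + 21) = 30 - 5*(21 + g*h) = 30 + (-105 - 5*g*h) = -75 - 5*g*h)
R(B) = (-14 + B)/(13 + B)
R(-2) + j(23, 16) = (-14 - 2)/(13 - 2) + (-75 - 5*16*23) = -16/11 + (-75 - 1840) = (1/11)*(-16) - 1915 = -16/11 - 1915 = -21081/11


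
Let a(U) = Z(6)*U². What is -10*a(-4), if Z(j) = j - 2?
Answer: -640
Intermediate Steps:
Z(j) = -2 + j
a(U) = 4*U² (a(U) = (-2 + 6)*U² = 4*U²)
-10*a(-4) = -40*(-4)² = -40*16 = -10*64 = -640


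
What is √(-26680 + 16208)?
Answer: 2*I*√2618 ≈ 102.33*I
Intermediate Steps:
√(-26680 + 16208) = √(-10472) = 2*I*√2618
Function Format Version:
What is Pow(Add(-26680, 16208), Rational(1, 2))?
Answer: Mul(2, I, Pow(2618, Rational(1, 2))) ≈ Mul(102.33, I)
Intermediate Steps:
Pow(Add(-26680, 16208), Rational(1, 2)) = Pow(-10472, Rational(1, 2)) = Mul(2, I, Pow(2618, Rational(1, 2)))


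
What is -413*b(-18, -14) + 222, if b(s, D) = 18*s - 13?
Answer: 139403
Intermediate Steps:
b(s, D) = -13 + 18*s
-413*b(-18, -14) + 222 = -413*(-13 + 18*(-18)) + 222 = -413*(-13 - 324) + 222 = -413*(-337) + 222 = 139181 + 222 = 139403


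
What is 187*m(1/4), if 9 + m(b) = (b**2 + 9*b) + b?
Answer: -19261/16 ≈ -1203.8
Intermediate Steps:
m(b) = -9 + b**2 + 10*b (m(b) = -9 + ((b**2 + 9*b) + b) = -9 + (b**2 + 10*b) = -9 + b**2 + 10*b)
187*m(1/4) = 187*(-9 + (1/4)**2 + 10/4) = 187*(-9 + (1/4)**2 + 10*(1/4)) = 187*(-9 + 1/16 + 5/2) = 187*(-103/16) = -19261/16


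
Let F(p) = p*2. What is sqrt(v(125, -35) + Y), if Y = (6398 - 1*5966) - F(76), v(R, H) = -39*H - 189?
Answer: 4*sqrt(91) ≈ 38.158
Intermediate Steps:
v(R, H) = -189 - 39*H
F(p) = 2*p
Y = 280 (Y = (6398 - 1*5966) - 2*76 = (6398 - 5966) - 1*152 = 432 - 152 = 280)
sqrt(v(125, -35) + Y) = sqrt((-189 - 39*(-35)) + 280) = sqrt((-189 + 1365) + 280) = sqrt(1176 + 280) = sqrt(1456) = 4*sqrt(91)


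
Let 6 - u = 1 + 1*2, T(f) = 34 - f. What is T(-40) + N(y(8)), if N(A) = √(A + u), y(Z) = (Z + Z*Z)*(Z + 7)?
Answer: 74 + 19*√3 ≈ 106.91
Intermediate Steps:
y(Z) = (7 + Z)*(Z + Z²) (y(Z) = (Z + Z²)*(7 + Z) = (7 + Z)*(Z + Z²))
u = 3 (u = 6 - (1 + 1*2) = 6 - (1 + 2) = 6 - 1*3 = 6 - 3 = 3)
N(A) = √(3 + A) (N(A) = √(A + 3) = √(3 + A))
T(-40) + N(y(8)) = (34 - 1*(-40)) + √(3 + 8*(7 + 8² + 8*8)) = (34 + 40) + √(3 + 8*(7 + 64 + 64)) = 74 + √(3 + 8*135) = 74 + √(3 + 1080) = 74 + √1083 = 74 + 19*√3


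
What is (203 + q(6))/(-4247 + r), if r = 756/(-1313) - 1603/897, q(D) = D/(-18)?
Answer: -9180496/192489763 ≈ -0.047693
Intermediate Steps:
q(D) = -D/18 (q(D) = D*(-1/18) = -D/18)
r = -214067/90597 (r = 756*(-1/1313) - 1603*1/897 = -756/1313 - 1603/897 = -214067/90597 ≈ -2.3629)
(203 + q(6))/(-4247 + r) = (203 - 1/18*6)/(-4247 - 214067/90597) = (203 - 1/3)/(-384979526/90597) = (608/3)*(-90597/384979526) = -9180496/192489763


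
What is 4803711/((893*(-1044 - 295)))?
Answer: -4803711/1195727 ≈ -4.0174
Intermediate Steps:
4803711/((893*(-1044 - 295))) = 4803711/((893*(-1339))) = 4803711/(-1195727) = 4803711*(-1/1195727) = -4803711/1195727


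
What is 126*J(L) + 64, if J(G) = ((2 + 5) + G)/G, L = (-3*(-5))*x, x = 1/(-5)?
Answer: -104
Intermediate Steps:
x = -⅕ ≈ -0.20000
L = -3 (L = -3*(-5)*(-⅕) = 15*(-⅕) = -3)
J(G) = (7 + G)/G
126*J(L) + 64 = 126*((7 - 3)/(-3)) + 64 = 126*(-⅓*4) + 64 = 126*(-4/3) + 64 = -168 + 64 = -104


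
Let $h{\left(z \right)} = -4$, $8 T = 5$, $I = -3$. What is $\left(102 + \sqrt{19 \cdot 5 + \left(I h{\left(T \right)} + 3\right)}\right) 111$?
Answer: $11322 + 111 \sqrt{110} \approx 12486.0$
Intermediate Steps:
$T = \frac{5}{8}$ ($T = \frac{1}{8} \cdot 5 = \frac{5}{8} \approx 0.625$)
$\left(102 + \sqrt{19 \cdot 5 + \left(I h{\left(T \right)} + 3\right)}\right) 111 = \left(102 + \sqrt{19 \cdot 5 + \left(\left(-3\right) \left(-4\right) + 3\right)}\right) 111 = \left(102 + \sqrt{95 + \left(12 + 3\right)}\right) 111 = \left(102 + \sqrt{95 + 15}\right) 111 = \left(102 + \sqrt{110}\right) 111 = 11322 + 111 \sqrt{110}$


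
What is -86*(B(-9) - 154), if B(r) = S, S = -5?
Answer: 13674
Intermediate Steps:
B(r) = -5
-86*(B(-9) - 154) = -86*(-5 - 154) = -86*(-159) = 13674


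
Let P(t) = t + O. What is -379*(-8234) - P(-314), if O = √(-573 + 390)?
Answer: 3121000 - I*√183 ≈ 3.121e+6 - 13.528*I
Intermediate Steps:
O = I*√183 (O = √(-183) = I*√183 ≈ 13.528*I)
P(t) = t + I*√183
-379*(-8234) - P(-314) = -379*(-8234) - (-314 + I*√183) = 3120686 + (314 - I*√183) = 3121000 - I*√183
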